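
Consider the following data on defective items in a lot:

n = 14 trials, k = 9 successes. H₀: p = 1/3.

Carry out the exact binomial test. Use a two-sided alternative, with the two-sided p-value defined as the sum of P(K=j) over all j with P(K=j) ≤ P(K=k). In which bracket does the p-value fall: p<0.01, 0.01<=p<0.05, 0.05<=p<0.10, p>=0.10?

Exact binomial: n=14, k=9, p₀=1/3=0.3333
P(X=j) = C(n,j)·p₀^j·(1−p₀)^(n−j); p = Σ P(X=j) over j with P(X=j) ≤ P(X=9)
p-value (two-sided) = 0.02086
→ bracket: 0.01<=p<0.05

p-value bracket: 0.01<=p<0.05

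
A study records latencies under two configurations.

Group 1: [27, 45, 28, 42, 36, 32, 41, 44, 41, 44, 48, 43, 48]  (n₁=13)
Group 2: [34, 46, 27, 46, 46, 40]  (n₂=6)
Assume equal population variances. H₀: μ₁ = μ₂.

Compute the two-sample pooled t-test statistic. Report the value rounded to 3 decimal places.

x̄₁=39.923, s₁=7.029, n₁=13
x̄₂=39.833, s₂=7.910, n₂=6
s_p² = [12·7.029² + 5·7.910²]/17 = 53.2798
SE = √(s_p²·(1/13+1/6)) = 3.6026
t = (39.923−39.833)/3.6026 = 0.0249
df = 17

test statistic = 0.025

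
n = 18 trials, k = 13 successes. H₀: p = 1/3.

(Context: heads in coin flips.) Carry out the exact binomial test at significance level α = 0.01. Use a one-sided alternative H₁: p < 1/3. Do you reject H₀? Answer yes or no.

reject H₀: no

Exact binomial: n=18, k=13, p₀=1/3=0.3333
P(X≤13) from Σ C(n,i)·p₀^i·(1−p₀)^(n−i)
p-value (one-sided, H₁ less) = 0.99986
At α=0.01: p ≥ α → fail to reject H₀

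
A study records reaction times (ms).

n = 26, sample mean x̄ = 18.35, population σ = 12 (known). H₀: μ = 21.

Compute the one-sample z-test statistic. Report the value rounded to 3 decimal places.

test statistic = -1.126

SE = σ/√n = 12/√26 = 2.3534
z = (x̄−μ₀)/SE = (18.35−21)/2.3534 = -1.1260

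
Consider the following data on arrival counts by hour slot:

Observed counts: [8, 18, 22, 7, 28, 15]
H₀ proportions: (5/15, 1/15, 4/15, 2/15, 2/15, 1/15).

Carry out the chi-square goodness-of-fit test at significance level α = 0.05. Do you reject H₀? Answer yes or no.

n = 98; E_i = n·p_i = [32.67, 6.53, 26.13, 13.07, 13.07, 6.53]
χ² = (8−32.67)²/32.67 + (18−6.53)²/6.53 + (22−26.13)²/26.13 + (7−13.07)²/13.07 + (28−13.07)²/13.07 + (15−6.53)²/6.53 = 70.2602
df = 5
p-value (upper-tail) = 0.00000
At α=0.05: p < α → reject H₀

reject H₀: yes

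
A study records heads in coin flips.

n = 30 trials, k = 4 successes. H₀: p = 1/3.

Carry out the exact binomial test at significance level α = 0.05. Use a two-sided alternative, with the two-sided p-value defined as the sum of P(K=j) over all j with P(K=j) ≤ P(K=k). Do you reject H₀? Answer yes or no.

reject H₀: yes

Exact binomial: n=30, k=4, p₀=1/3=0.3333
P(X=j) = C(n,j)·p₀^j·(1−p₀)^(n−j); p = Σ P(X=j) over j with P(X=j) ≤ P(X=4)
p-value (two-sided) = 0.01945
At α=0.05: p < α → reject H₀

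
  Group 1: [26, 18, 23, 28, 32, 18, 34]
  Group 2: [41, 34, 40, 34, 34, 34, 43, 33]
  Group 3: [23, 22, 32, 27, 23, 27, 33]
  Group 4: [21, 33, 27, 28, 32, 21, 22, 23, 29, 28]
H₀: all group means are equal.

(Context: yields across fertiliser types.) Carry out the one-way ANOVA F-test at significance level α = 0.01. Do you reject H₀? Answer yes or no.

reject H₀: yes

Group means [25.57, 36.62, 26.71, 26.40], grand mean 28.844
SSB = Σnᵢ(x̄ᵢ−x̄)² = 650.801; SSW = ΣΣ(x−x̄ᵢ)² = 645.418
MSB = 650.801/3 = 216.9336; MSW = 645.418/28 = 23.0506
F = MSB/MSW = 9.4112
df = (3, 28)
p-value (upper-tail) = 0.00018
At α=0.01: p < α → reject H₀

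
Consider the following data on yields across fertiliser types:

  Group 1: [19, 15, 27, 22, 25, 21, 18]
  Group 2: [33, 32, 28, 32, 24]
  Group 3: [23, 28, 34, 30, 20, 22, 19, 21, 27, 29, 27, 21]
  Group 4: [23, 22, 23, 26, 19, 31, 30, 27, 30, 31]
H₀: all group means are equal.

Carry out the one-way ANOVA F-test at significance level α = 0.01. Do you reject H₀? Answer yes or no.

reject H₀: no

Group means [21.00, 29.80, 25.08, 26.20], grand mean 25.265
SSB = Σnᵢ(x̄ᵢ−x̄)² = 239.301; SSW = ΣΣ(x−x̄ᵢ)² = 569.317
MSB = 239.301/3 = 79.7670; MSW = 569.317/30 = 18.9772
F = MSB/MSW = 4.2033
df = (3, 30)
p-value (upper-tail) = 0.01350
At α=0.01: p ≥ α → fail to reject H₀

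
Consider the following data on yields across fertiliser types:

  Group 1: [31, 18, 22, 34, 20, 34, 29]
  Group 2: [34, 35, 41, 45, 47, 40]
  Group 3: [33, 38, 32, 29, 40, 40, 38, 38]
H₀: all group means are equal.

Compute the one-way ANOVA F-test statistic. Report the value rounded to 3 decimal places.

test statistic = 10.759

Group means [26.86, 40.33, 36.00], grand mean 34.190
SSB = Σnᵢ(x̄ᵢ−x̄)² = 629.048; SSW = ΣΣ(x−x̄ᵢ)² = 526.190
MSB = 629.048/2 = 314.5238; MSW = 526.190/18 = 29.2328
F = MSB/MSW = 10.7593
df = (2, 18)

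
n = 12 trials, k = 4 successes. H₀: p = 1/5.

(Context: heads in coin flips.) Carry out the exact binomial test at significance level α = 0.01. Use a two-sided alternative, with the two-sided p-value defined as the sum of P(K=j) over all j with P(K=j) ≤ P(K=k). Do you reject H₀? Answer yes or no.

Exact binomial: n=12, k=4, p₀=1/5=0.2000
P(X=j) = C(n,j)·p₀^j·(1−p₀)^(n−j); p = Σ P(X=j) over j with P(X=j) ≤ P(X=4)
p-value (two-sided) = 0.27415
At α=0.01: p ≥ α → fail to reject H₀

reject H₀: no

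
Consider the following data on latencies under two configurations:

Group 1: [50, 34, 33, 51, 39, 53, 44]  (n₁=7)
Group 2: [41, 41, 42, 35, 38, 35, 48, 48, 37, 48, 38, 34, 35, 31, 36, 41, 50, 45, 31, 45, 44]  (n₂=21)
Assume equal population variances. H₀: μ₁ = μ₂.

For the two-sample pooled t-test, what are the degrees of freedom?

df = n₁ + n₂ − 2 = 7 + 21 − 2 = 26

degrees of freedom = 26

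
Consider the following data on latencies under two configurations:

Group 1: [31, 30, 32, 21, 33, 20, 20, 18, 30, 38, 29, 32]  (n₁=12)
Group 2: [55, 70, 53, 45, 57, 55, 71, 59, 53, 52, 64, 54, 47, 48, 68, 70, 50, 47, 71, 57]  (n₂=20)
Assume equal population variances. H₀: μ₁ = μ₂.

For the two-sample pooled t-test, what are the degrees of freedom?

degrees of freedom = 30

df = n₁ + n₂ − 2 = 12 + 20 − 2 = 30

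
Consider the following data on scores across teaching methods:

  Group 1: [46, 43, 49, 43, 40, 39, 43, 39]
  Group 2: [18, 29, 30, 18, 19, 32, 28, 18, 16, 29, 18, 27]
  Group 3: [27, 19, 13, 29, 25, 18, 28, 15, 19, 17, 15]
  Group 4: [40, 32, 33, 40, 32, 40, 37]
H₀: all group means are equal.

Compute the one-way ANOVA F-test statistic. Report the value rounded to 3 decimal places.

Group means [42.75, 23.50, 20.45, 36.29], grand mean 29.026
SSB = Σnᵢ(x̄ᵢ−x̄)² = 3050.318; SSW = ΣΣ(x−x̄ᵢ)² = 910.656
MSB = 3050.318/3 = 1016.7726; MSW = 910.656/34 = 26.7840
F = MSB/MSW = 37.9619
df = (3, 34)

test statistic = 37.962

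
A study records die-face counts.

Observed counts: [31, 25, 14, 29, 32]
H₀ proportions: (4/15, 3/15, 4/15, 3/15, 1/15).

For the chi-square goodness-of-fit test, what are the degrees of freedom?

degrees of freedom = 4

df = k − 1 = 5 − 1 = 4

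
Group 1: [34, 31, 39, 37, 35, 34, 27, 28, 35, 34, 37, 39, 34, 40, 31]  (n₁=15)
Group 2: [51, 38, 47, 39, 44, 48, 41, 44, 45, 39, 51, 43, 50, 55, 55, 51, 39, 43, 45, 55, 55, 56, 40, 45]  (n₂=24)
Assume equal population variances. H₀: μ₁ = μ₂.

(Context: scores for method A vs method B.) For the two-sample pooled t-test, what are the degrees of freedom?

df = n₁ + n₂ − 2 = 15 + 24 − 2 = 37

degrees of freedom = 37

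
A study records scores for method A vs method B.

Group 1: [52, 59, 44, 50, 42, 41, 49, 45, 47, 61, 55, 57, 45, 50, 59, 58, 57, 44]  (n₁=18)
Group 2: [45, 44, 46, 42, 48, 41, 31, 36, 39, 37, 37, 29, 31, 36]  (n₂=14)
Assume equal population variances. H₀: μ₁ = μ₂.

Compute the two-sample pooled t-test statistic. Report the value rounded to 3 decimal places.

x̄₁=50.833, s₁=6.591, n₁=18
x̄₂=38.714, s₂=5.928, n₂=14
s_p² = [17·6.591² + 13·5.928²]/30 = 39.8452
SE = √(s_p²·(1/18+1/14)) = 2.2494
t = (50.833−38.714)/2.2494 = 5.3877
df = 30

test statistic = 5.388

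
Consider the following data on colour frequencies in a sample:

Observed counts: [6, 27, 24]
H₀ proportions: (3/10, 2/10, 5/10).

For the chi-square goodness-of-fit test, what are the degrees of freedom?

degrees of freedom = 2

df = k − 1 = 3 − 1 = 2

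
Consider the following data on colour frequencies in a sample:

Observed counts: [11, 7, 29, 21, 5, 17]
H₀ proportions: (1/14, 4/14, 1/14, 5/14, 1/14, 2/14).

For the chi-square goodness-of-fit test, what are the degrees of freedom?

df = k − 1 = 6 − 1 = 5

degrees of freedom = 5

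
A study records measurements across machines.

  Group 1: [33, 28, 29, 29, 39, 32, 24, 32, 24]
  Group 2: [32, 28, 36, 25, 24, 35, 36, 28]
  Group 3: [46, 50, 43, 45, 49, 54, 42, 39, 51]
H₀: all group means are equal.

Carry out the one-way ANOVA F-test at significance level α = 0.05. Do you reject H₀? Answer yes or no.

reject H₀: yes

Group means [30.00, 30.50, 46.56], grand mean 35.885
SSB = Σnᵢ(x̄ᵢ−x̄)² = 1568.432; SSW = ΣΣ(x−x̄ᵢ)² = 530.222
MSB = 1568.432/2 = 784.2158; MSW = 530.222/23 = 23.0531
F = MSB/MSW = 34.0177
df = (2, 23)
p-value (upper-tail) = 0.00000
At α=0.05: p < α → reject H₀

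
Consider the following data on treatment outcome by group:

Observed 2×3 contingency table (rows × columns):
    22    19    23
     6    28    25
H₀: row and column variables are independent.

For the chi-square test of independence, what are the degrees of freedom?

degrees of freedom = 2

df = (r−1)(c−1) = (2−1)·(3−1) = 2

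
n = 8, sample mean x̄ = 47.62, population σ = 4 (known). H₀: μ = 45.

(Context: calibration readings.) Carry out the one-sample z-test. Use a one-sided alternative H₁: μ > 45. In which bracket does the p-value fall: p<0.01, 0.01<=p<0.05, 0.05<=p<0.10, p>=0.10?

p-value bracket: 0.01<=p<0.05

SE = σ/√n = 4/√8 = 1.4142
z = (x̄−μ₀)/SE = (47.62−45)/1.4142 = 1.8526
p-value (one-sided, H₁ greater) = 0.03197
→ bracket: 0.01<=p<0.05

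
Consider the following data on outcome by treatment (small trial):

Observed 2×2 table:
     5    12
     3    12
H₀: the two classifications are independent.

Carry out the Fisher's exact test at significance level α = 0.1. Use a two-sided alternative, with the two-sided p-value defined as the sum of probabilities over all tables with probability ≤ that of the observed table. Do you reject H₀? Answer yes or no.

reject H₀: no

Margins: r₁=17, r₂=15, c₁=8, c₂=24, n=32
p_obs = C(17,5)·C(15,3)/C(32,8); sum pmf over tables with pmf ≤ p_obs
p-value (two-sided) = 0.69114
At α=0.1: p ≥ α → fail to reject H₀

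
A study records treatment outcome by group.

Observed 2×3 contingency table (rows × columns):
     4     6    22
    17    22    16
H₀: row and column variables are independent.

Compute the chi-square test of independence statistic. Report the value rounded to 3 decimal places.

test statistic = 12.963

Row totals [32, 55], col totals [21, 28, 38], n=87
χ² = (4−7.72)²/7.72 + (6−10.30)²/10.30 + (22−13.98)²/13.98 + (17−13.28)²/13.28 + (22−17.70)²/17.70 + (16−24.02)²/24.02 = 12.9634
df = 2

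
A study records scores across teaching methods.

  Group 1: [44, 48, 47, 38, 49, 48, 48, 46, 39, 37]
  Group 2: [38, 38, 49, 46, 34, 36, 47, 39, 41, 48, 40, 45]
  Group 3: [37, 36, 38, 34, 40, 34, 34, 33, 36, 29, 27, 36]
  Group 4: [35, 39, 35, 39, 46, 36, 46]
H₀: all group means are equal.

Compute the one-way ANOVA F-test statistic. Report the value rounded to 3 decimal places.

test statistic = 9.690

Group means [44.40, 41.75, 34.50, 39.43], grand mean 39.878
SSB = Σnᵢ(x̄ᵢ−x̄)² = 595.026; SSW = ΣΣ(x−x̄ᵢ)² = 757.364
MSB = 595.026/3 = 198.3420; MSW = 757.364/37 = 20.4693
F = MSB/MSW = 9.6897
df = (3, 37)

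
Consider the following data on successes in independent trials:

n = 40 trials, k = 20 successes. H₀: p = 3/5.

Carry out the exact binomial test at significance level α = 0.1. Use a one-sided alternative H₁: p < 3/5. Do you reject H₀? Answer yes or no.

reject H₀: no

Exact binomial: n=40, k=20, p₀=3/5=0.6000
P(X≤20) from Σ C(n,i)·p₀^i·(1−p₀)^(n−i)
p-value (one-sided, H₁ less) = 0.12977
At α=0.1: p ≥ α → fail to reject H₀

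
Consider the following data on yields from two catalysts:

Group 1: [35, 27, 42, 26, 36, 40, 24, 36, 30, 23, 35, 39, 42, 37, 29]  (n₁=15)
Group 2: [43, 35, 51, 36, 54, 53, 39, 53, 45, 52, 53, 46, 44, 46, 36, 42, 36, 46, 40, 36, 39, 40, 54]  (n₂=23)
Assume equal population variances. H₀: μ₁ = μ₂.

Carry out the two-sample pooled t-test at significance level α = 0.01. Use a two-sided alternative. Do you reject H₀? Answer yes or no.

reject H₀: yes

x̄₁=33.400, s₁=6.423, n₁=15
x̄₂=44.304, s₂=6.711, n₂=23
s_p² = [14·6.423² + 22·6.711²]/36 = 43.5686
SE = √(s_p²·(1/15+1/23)) = 2.1906
t = (33.400−44.304)/2.1906 = -4.9777
df = 36
p-value (two-sided) = 0.00002
At α=0.01: p < α → reject H₀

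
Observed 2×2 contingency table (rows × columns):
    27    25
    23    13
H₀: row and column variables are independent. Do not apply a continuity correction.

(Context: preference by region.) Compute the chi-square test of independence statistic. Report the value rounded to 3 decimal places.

Row totals [52, 36], col totals [50, 38], n=88
χ² = (27−29.55)²/29.55 + (25−22.45)²/22.45 + (23−20.45)²/20.45 + (13−15.55)²/15.55 = 1.2414
df = 1

test statistic = 1.241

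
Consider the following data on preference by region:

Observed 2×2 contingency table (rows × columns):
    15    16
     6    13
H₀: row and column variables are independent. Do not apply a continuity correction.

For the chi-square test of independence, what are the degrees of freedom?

df = (r−1)(c−1) = (2−1)·(2−1) = 1

degrees of freedom = 1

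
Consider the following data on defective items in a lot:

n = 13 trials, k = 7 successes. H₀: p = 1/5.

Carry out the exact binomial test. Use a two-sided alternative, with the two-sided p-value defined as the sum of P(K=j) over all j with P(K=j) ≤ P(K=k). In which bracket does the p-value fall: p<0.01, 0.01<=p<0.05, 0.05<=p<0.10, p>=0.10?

p-value bracket: p<0.01

Exact binomial: n=13, k=7, p₀=1/5=0.2000
P(X=j) = C(n,j)·p₀^j·(1−p₀)^(n−j); p = Σ P(X=j) over j with P(X=j) ≤ P(X=7)
p-value (two-sided) = 0.00700
→ bracket: p<0.01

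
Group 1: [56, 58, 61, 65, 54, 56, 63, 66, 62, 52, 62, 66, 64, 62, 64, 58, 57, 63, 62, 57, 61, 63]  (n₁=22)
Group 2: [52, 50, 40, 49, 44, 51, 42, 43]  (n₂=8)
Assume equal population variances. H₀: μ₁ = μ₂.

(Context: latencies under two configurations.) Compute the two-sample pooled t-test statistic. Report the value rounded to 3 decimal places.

x̄₁=60.545, s₁=3.937, n₁=22
x̄₂=46.375, s₂=4.627, n₂=8
s_p² = [21·3.937² + 7·4.627²]/28 = 16.9761
SE = √(s_p²·(1/22+1/8)) = 1.7011
t = (60.545−46.375)/1.7011 = 8.3303
df = 28

test statistic = 8.330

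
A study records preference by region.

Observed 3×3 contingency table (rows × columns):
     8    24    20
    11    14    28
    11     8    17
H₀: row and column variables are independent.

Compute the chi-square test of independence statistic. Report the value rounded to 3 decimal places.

test statistic = 8.239

Row totals [52, 53, 36], col totals [30, 46, 65], n=141
χ² = (8−11.06)²/11.06 + (24−16.96)²/16.96 + (20−23.97)²/23.97 + (11−11.28)²/11.28 + (14−17.29)²/17.29 + (28−24.43)²/24.43 + (11−7.66)²/7.66 + (8−11.74)²/11.74 + (17−16.60)²/16.60 = 8.2387
df = 4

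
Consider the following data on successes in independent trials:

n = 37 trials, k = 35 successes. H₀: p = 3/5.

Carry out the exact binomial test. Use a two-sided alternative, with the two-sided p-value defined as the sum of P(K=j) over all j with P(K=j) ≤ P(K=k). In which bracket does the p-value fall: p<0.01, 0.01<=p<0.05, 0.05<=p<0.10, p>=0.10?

p-value bracket: p<0.01

Exact binomial: n=37, k=35, p₀=3/5=0.6000
P(X=j) = C(n,j)·p₀^j·(1−p₀)^(n−j); p = Σ P(X=j) over j with P(X=j) ≤ P(X=35)
p-value (two-sided) = 0.00000
→ bracket: p<0.01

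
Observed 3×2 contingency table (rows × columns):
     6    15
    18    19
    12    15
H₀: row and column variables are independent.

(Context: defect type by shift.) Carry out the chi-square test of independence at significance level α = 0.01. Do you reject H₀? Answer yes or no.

reject H₀: no

Row totals [21, 37, 27], col totals [36, 49], n=85
χ² = (6−8.89)²/8.89 + (15−12.11)²/12.11 + (18−15.67)²/15.67 + (19−21.33)²/21.33 + (12−11.44)²/11.44 + (15−15.56)²/15.56 = 2.2827
df = 2
p-value (upper-tail) = 0.31939
At α=0.01: p ≥ α → fail to reject H₀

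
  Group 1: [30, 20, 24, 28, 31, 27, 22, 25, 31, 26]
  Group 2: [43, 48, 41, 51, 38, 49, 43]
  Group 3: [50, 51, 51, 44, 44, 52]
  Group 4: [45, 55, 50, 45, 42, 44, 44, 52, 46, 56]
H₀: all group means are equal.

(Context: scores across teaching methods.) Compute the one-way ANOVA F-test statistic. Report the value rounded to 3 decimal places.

Group means [26.40, 44.71, 48.67, 47.90], grand mean 40.848
SSB = Σnᵢ(x̄ᵢ−x̄)² = 3056.181; SSW = ΣΣ(x−x̄ᵢ)² = 550.062
MSB = 3056.181/3 = 1018.7268; MSW = 550.062/29 = 18.9677
F = MSB/MSW = 53.7086
df = (3, 29)

test statistic = 53.709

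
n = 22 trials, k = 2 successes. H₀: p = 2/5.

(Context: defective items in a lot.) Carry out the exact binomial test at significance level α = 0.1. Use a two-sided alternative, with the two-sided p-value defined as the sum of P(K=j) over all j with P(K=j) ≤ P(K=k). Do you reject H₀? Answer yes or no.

reject H₀: yes

Exact binomial: n=22, k=2, p₀=2/5=0.4000
P(X=j) = C(n,j)·p₀^j·(1−p₀)^(n−j); p = Σ P(X=j) over j with P(X=j) ≤ P(X=2)
p-value (two-sided) = 0.00198
At α=0.1: p < α → reject H₀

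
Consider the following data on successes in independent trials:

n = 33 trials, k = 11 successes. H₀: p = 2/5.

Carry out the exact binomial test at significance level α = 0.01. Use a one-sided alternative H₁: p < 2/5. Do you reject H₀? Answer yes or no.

Exact binomial: n=33, k=11, p₀=2/5=0.4000
P(X≤11) from Σ C(n,i)·p₀^i·(1−p₀)^(n−i)
p-value (one-sided, H₁ less) = 0.27582
At α=0.01: p ≥ α → fail to reject H₀

reject H₀: no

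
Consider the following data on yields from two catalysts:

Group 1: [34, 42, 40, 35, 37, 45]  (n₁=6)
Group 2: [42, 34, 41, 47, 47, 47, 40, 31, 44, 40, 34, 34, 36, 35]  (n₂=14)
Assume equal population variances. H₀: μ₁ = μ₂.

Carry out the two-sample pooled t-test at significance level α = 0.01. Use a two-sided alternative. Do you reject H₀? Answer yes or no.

reject H₀: no

x̄₁=38.833, s₁=4.262, n₁=6
x̄₂=39.429, s₂=5.501, n₂=14
s_p² = [5·4.262² + 13·5.501²]/18 = 26.9034
SE = √(s_p²·(1/6+1/14)) = 2.5309
t = (38.833−39.429)/2.5309 = -0.2352
df = 18
p-value (two-sided) = 0.81672
At α=0.01: p ≥ α → fail to reject H₀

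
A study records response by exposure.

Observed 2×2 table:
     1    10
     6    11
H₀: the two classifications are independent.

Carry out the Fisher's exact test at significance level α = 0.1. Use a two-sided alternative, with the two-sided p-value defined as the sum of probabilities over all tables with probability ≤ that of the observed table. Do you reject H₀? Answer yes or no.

Margins: r₁=11, r₂=17, c₁=7, c₂=21, n=28
p_obs = C(11,1)·C(17,6)/C(28,7); sum pmf over tables with pmf ≤ p_obs
p-value (two-sided) = 0.19138
At α=0.1: p ≥ α → fail to reject H₀

reject H₀: no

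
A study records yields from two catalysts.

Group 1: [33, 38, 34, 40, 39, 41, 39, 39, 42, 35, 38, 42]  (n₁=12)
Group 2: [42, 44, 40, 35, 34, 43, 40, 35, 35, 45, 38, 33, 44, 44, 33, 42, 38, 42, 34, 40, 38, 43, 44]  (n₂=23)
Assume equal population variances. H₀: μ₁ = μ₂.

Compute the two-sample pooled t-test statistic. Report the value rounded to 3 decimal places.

x̄₁=38.333, s₁=2.964, n₁=12
x̄₂=39.391, s₂=4.087, n₂=23
s_p² = [11·2.964² + 22·4.087²]/33 = 14.0650
SE = √(s_p²·(1/12+1/23)) = 1.3355
t = (38.333−39.391)/1.3355 = -0.7922
df = 33

test statistic = -0.792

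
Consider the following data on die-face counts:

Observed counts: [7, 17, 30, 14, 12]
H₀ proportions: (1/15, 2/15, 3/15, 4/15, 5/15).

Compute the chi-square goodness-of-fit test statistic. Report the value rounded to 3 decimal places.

n = 80; E_i = n·p_i = [5.33, 10.67, 16.00, 21.33, 26.67]
χ² = (7−5.33)²/5.33 + (17−10.67)²/10.67 + (30−16.00)²/16.00 + (14−21.33)²/21.33 + (12−26.67)²/26.67 = 27.1187
df = 4

test statistic = 27.119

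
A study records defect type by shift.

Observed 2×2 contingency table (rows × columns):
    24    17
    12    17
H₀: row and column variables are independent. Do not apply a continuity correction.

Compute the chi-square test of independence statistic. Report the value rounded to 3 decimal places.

Row totals [41, 29], col totals [36, 34], n=70
χ² = (24−21.09)²/21.09 + (17−19.91)²/19.91 + (12−14.91)²/14.91 + (17−14.09)²/14.09 = 2.0017
df = 1

test statistic = 2.002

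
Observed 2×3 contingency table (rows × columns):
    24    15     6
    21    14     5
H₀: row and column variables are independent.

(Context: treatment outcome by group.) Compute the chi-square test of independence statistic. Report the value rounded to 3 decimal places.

test statistic = 0.031

Row totals [45, 40], col totals [45, 29, 11], n=85
χ² = (24−23.82)²/23.82 + (15−15.35)²/15.35 + (6−5.82)²/5.82 + (21−21.18)²/21.18 + (14−13.65)²/13.65 + (5−5.18)²/5.18 = 0.0314
df = 2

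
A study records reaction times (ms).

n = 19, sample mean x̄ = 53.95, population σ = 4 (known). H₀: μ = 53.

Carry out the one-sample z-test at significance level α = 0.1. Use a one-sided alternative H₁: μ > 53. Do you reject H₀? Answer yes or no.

SE = σ/√n = 4/√19 = 0.9177
z = (x̄−μ₀)/SE = (53.95−53)/0.9177 = 1.0352
p-value (one-sided, H₁ greater) = 0.15028
At α=0.1: p ≥ α → fail to reject H₀

reject H₀: no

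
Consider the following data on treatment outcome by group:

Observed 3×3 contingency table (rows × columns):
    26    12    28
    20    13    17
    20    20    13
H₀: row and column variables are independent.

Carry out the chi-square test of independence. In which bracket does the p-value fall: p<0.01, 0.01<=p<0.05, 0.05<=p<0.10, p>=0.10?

Row totals [66, 50, 53], col totals [66, 45, 58], n=169
χ² = (26−25.78)²/25.78 + (12−17.57)²/17.57 + (28−22.65)²/22.65 + (20−19.53)²/19.53 + (13−13.31)²/13.31 + (17−17.16)²/17.16 + (20−20.70)²/20.70 + (20−14.11)²/14.11 + (13−18.19)²/18.19 = 7.0137
df = 4
p-value (upper-tail) = 0.13516
→ bracket: p>=0.10

p-value bracket: p>=0.10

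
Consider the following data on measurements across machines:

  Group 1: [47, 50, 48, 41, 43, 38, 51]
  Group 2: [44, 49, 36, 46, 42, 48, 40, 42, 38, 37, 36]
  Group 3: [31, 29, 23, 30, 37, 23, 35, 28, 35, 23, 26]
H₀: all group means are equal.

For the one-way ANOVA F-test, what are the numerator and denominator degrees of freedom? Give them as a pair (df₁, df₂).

degrees of freedom = [2, 26]

k = 3 groups, N = 29 total
df = (k−1, N−k) = (3−1, 29−3) = (2, 26)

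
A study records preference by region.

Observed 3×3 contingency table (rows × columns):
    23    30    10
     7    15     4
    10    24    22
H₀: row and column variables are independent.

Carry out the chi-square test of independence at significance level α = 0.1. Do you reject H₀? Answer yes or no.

Row totals [63, 26, 56], col totals [40, 69, 36], n=145
χ² = (23−17.38)²/17.38 + (30−29.98)²/29.98 + (10−15.64)²/15.64 + (7−7.17)²/7.17 + (15−12.37)²/12.37 + (4−6.46)²/6.46 + (10−15.45)²/15.45 + (24−26.65)²/26.65 + (22−13.90)²/13.90 = 12.2481
df = 4
p-value (upper-tail) = 0.01560
At α=0.1: p < α → reject H₀

reject H₀: yes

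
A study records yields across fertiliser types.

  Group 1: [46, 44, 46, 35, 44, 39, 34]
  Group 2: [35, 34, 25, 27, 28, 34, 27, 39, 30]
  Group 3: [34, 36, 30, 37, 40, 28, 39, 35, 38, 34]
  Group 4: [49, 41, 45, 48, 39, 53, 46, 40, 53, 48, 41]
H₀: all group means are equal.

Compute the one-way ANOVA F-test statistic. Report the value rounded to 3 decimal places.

test statistic = 19.182

Group means [41.14, 31.00, 35.10, 45.73], grand mean 38.405
SSB = Σnᵢ(x̄ᵢ−x̄)² = 1244.980; SSW = ΣΣ(x−x̄ᵢ)² = 713.939
MSB = 1244.980/3 = 414.9933; MSW = 713.939/33 = 21.6345
F = MSB/MSW = 19.1820
df = (3, 33)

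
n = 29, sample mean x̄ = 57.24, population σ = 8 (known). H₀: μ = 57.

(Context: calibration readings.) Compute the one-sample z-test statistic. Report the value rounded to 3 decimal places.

test statistic = 0.162

SE = σ/√n = 8/√29 = 1.4856
z = (x̄−μ₀)/SE = (57.24−57)/1.4856 = 0.1616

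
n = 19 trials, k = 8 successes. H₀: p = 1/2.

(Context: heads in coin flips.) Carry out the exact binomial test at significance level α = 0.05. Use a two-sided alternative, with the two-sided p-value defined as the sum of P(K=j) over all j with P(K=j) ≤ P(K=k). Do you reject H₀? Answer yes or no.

Exact binomial: n=19, k=8, p₀=1/2=0.5000
P(X=j) = C(n,j)·p₀^j·(1−p₀)^(n−j); p = Σ P(X=j) over j with P(X=j) ≤ P(X=8)
p-value (two-sided) = 0.64761
At α=0.05: p ≥ α → fail to reject H₀

reject H₀: no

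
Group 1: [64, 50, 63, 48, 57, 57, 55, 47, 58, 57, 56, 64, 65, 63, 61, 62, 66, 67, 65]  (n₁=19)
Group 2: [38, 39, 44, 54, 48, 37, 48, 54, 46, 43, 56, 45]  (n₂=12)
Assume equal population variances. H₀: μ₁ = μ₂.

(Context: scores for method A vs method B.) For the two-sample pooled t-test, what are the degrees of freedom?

df = n₁ + n₂ − 2 = 19 + 12 − 2 = 29

degrees of freedom = 29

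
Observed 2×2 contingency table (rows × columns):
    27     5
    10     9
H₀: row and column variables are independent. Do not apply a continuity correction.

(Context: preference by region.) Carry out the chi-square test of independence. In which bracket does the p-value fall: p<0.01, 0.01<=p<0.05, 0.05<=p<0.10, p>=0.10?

p-value bracket: 0.01<=p<0.05

Row totals [32, 19], col totals [37, 14], n=51
χ² = (27−23.22)²/23.22 + (5−8.78)²/8.78 + (10−13.78)²/13.78 + (9−5.22)²/5.22 = 6.0319
df = 1
p-value (upper-tail) = 0.01405
→ bracket: 0.01<=p<0.05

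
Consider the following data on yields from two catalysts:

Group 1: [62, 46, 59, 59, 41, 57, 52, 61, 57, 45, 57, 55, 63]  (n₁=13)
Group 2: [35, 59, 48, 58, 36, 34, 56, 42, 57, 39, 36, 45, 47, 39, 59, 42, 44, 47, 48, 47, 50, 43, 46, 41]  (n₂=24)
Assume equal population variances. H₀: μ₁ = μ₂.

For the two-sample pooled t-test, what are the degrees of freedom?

degrees of freedom = 35

df = n₁ + n₂ − 2 = 13 + 24 − 2 = 35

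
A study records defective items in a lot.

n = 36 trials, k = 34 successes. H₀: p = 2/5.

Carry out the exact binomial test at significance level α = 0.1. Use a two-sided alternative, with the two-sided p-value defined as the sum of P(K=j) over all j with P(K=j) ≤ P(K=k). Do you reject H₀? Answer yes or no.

reject H₀: yes

Exact binomial: n=36, k=34, p₀=2/5=0.4000
P(X=j) = C(n,j)·p₀^j·(1−p₀)^(n−j); p = Σ P(X=j) over j with P(X=j) ≤ P(X=34)
p-value (two-sided) = 0.00000
At α=0.1: p < α → reject H₀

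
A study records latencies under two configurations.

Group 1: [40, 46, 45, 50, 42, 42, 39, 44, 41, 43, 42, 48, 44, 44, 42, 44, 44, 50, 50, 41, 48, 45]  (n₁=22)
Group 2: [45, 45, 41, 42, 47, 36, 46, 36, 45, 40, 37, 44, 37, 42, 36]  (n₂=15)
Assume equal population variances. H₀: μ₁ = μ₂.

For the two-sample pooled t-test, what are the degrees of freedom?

df = n₁ + n₂ − 2 = 22 + 15 − 2 = 35

degrees of freedom = 35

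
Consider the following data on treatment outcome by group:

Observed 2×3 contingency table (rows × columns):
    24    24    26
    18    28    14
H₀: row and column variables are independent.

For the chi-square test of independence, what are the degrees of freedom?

df = (r−1)(c−1) = (2−1)·(3−1) = 2

degrees of freedom = 2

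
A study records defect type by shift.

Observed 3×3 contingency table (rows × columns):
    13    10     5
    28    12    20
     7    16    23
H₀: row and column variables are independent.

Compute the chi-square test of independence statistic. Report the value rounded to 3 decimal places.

Row totals [28, 60, 46], col totals [48, 38, 48], n=134
χ² = (13−10.03)²/10.03 + (10−7.94)²/7.94 + (5−10.03)²/10.03 + (28−21.49)²/21.49 + (12−17.01)²/17.01 + (20−21.49)²/21.49 + (7−16.48)²/16.48 + (16−13.04)²/13.04 + (23−16.48)²/16.48 = 16.1909
df = 4

test statistic = 16.191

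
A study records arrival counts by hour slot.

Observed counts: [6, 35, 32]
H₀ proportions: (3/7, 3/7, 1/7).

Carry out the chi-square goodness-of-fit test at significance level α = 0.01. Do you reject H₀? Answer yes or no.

n = 73; E_i = n·p_i = [31.29, 31.29, 10.43]
χ² = (6−31.29)²/31.29 + (35−31.29)²/31.29 + (32−10.43)²/10.43 = 65.4977
df = 2
p-value (upper-tail) = 0.00000
At α=0.01: p < α → reject H₀

reject H₀: yes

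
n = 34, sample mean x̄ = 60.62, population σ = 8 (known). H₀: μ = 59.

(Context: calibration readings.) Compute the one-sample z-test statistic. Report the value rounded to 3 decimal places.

SE = σ/√n = 8/√34 = 1.3720
z = (x̄−μ₀)/SE = (60.62−59)/1.3720 = 1.1808

test statistic = 1.181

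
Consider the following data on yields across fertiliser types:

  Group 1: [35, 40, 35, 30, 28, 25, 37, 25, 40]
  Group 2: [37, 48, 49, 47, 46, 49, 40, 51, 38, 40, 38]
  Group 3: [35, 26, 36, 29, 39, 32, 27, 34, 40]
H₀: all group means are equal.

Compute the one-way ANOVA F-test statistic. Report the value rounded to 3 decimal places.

Group means [32.78, 43.91, 33.11], grand mean 37.103
SSB = Σnᵢ(x̄ᵢ−x̄)² = 821.336; SSW = ΣΣ(x−x̄ᵢ)² = 765.354
MSB = 821.336/2 = 410.6681; MSW = 765.354/26 = 29.4367
F = MSB/MSW = 13.9509
df = (2, 26)

test statistic = 13.951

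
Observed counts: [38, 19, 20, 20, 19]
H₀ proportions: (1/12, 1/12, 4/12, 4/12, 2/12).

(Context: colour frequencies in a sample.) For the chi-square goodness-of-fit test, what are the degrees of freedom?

df = k − 1 = 5 − 1 = 4

degrees of freedom = 4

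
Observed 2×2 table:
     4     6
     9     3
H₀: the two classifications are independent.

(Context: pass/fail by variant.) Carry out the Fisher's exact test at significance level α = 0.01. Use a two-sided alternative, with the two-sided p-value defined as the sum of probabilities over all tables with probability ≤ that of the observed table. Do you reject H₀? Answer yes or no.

Margins: r₁=10, r₂=12, c₁=13, c₂=9, n=22
p_obs = C(10,4)·C(12,9)/C(22,13); sum pmf over tables with pmf ≤ p_obs
p-value (two-sided) = 0.19195
At α=0.01: p ≥ α → fail to reject H₀

reject H₀: no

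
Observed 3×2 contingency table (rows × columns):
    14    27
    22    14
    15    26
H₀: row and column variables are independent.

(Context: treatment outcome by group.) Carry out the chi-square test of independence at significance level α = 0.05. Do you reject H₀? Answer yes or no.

reject H₀: yes

Row totals [41, 36, 41], col totals [51, 67], n=118
χ² = (14−17.72)²/17.72 + (27−23.28)²/23.28 + (22−15.56)²/15.56 + (14−20.44)²/20.44 + (15−17.72)²/17.72 + (26−23.28)²/23.28 = 6.8066
df = 2
p-value (upper-tail) = 0.03326
At α=0.05: p < α → reject H₀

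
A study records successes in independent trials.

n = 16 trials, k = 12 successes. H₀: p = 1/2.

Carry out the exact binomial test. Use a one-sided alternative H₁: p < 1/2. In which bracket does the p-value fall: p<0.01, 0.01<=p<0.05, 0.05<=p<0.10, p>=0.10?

p-value bracket: p>=0.10

Exact binomial: n=16, k=12, p₀=1/2=0.5000
P(X≤12) from Σ C(n,i)·p₀^i·(1−p₀)^(n−i)
p-value (one-sided, H₁ less) = 0.98936
→ bracket: p>=0.10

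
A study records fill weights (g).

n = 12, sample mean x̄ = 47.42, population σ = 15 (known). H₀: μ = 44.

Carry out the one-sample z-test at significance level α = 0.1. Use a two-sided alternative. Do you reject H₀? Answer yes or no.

reject H₀: no

SE = σ/√n = 15/√12 = 4.3301
z = (x̄−μ₀)/SE = (47.42−44)/4.3301 = 0.7898
p-value (two-sided) = 0.42964
At α=0.1: p ≥ α → fail to reject H₀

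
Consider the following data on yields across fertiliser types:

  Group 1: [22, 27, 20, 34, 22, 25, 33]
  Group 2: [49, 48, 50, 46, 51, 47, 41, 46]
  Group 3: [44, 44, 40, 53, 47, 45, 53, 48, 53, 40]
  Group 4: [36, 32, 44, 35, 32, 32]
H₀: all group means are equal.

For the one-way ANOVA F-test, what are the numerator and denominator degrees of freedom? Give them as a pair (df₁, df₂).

degrees of freedom = [3, 27]

k = 4 groups, N = 31 total
df = (k−1, N−k) = (4−1, 31−4) = (3, 27)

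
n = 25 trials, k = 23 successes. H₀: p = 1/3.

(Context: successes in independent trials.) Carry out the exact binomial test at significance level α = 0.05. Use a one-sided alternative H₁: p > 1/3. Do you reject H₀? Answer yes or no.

Exact binomial: n=25, k=23, p₀=1/3=0.3333
P(X≥23) from Σ C(n,i)·p₀^i·(1−p₀)^(n−i)
p-value (one-sided, H₁ greater) = 0.00000
At α=0.05: p < α → reject H₀

reject H₀: yes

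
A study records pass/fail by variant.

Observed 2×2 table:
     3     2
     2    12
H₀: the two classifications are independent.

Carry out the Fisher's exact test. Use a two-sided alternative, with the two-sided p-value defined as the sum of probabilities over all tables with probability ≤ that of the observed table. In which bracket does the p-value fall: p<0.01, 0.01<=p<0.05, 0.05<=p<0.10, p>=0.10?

p-value bracket: 0.05<=p<0.10

Margins: r₁=5, r₂=14, c₁=5, c₂=14, n=19
p_obs = C(5,3)·C(14,2)/C(19,5); sum pmf over tables with pmf ≤ p_obs
p-value (two-sided) = 0.08437
→ bracket: 0.05<=p<0.10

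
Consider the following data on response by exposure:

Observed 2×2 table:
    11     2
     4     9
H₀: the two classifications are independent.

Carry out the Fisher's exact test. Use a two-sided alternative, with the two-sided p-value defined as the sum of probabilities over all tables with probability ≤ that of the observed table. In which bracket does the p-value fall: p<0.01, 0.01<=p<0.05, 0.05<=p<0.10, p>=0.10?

Margins: r₁=13, r₂=13, c₁=15, c₂=11, n=26
p_obs = C(13,11)·C(13,4)/C(26,15); sum pmf over tables with pmf ≤ p_obs
p-value (two-sided) = 0.01542
→ bracket: 0.01<=p<0.05

p-value bracket: 0.01<=p<0.05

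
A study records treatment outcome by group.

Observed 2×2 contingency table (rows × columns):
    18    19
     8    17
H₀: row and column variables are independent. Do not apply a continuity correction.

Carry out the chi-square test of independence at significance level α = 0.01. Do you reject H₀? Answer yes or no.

reject H₀: no

Row totals [37, 25], col totals [26, 36], n=62
χ² = (18−15.52)²/15.52 + (19−21.48)²/21.48 + (8−10.48)²/10.48 + (17−14.52)²/14.52 = 1.6983
df = 1
p-value (upper-tail) = 0.19251
At α=0.01: p ≥ α → fail to reject H₀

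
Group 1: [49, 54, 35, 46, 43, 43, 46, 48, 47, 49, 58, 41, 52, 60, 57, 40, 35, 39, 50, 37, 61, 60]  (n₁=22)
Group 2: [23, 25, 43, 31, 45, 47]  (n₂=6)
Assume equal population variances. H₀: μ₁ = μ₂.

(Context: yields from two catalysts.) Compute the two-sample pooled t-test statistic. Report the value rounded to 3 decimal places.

test statistic = 3.007

x̄₁=47.727, s₁=8.184, n₁=22
x̄₂=35.667, s₂=10.633, n₂=6
s_p² = [21·8.184² + 5·10.633²]/26 = 75.8345
SE = √(s_p²·(1/22+1/6)) = 4.0107
t = (47.727−35.667)/4.0107 = 3.0071
df = 26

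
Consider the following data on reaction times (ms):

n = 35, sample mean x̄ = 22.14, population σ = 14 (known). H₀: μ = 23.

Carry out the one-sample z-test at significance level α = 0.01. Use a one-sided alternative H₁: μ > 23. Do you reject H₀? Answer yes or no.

reject H₀: no

SE = σ/√n = 14/√35 = 2.3664
z = (x̄−μ₀)/SE = (22.14−23)/2.3664 = -0.3634
p-value (one-sided, H₁ greater) = 0.64185
At α=0.01: p ≥ α → fail to reject H₀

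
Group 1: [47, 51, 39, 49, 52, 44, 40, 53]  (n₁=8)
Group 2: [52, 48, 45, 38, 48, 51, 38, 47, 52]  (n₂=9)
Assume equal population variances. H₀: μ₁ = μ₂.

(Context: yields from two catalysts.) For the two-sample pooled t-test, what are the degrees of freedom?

degrees of freedom = 15

df = n₁ + n₂ − 2 = 8 + 9 − 2 = 15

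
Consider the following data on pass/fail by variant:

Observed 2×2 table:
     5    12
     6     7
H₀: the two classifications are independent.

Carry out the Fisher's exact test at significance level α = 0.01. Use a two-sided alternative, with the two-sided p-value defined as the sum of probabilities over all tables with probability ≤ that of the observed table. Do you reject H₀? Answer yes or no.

Margins: r₁=17, r₂=13, c₁=11, c₂=19, n=30
p_obs = C(17,5)·C(13,6)/C(30,11); sum pmf over tables with pmf ≤ p_obs
p-value (two-sided) = 0.45388
At α=0.01: p ≥ α → fail to reject H₀

reject H₀: no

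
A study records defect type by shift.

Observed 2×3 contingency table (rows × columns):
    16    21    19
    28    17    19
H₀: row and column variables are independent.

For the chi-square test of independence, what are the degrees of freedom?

df = (r−1)(c−1) = (2−1)·(3−1) = 2

degrees of freedom = 2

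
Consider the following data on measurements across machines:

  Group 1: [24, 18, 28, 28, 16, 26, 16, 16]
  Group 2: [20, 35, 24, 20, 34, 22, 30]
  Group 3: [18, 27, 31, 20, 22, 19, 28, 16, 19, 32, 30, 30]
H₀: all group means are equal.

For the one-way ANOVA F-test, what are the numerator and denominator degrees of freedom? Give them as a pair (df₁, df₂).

k = 3 groups, N = 27 total
df = (k−1, N−k) = (3−1, 27−3) = (2, 24)

degrees of freedom = [2, 24]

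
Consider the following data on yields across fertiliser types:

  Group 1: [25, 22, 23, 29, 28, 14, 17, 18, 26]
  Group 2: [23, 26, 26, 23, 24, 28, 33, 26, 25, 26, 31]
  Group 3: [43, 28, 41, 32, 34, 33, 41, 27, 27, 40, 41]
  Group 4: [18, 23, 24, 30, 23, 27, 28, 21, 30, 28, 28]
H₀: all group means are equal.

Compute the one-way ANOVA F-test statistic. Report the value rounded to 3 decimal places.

Group means [22.44, 26.45, 35.18, 25.45], grand mean 27.619
SSB = Σnᵢ(x̄ᵢ−x̄)² = 936.592; SSW = ΣΣ(x−x̄ᵢ)² = 853.313
MSB = 936.592/3 = 312.1972; MSW = 853.313/38 = 22.4556
F = MSB/MSW = 13.9029
df = (3, 38)

test statistic = 13.903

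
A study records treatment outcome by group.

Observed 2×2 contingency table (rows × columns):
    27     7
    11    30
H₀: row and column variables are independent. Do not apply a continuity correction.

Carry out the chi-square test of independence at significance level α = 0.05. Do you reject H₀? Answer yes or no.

reject H₀: yes

Row totals [34, 41], col totals [38, 37], n=75
χ² = (27−17.23)²/17.23 + (7−16.77)²/16.77 + (11−20.77)²/20.77 + (30−20.23)²/20.23 = 20.5599
df = 1
p-value (upper-tail) = 0.00001
At α=0.05: p < α → reject H₀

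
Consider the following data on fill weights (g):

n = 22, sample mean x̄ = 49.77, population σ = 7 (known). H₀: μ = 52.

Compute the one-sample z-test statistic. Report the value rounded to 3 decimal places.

SE = σ/√n = 7/√22 = 1.4924
z = (x̄−μ₀)/SE = (49.77−52)/1.4924 = -1.4942

test statistic = -1.494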